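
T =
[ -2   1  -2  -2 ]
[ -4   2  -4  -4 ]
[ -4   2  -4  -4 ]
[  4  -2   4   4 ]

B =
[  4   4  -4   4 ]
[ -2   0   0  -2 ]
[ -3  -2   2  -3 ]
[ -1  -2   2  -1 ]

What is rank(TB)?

1

First compute TB:
[[ -2,   0,   0,  -2],
 [ -4,   0,   0,  -4],
 [ -4,   0,   0,  -4],
 [  4,   0,   0,   4]]
Now row reduce the product.
R2 ← R2 − (2)·R1: [0, 0, 0, 0]
R3 ← R3 − (2)·R1: [0, 0, 0, 0]
R4 ← R4 + (2)·R1: [0, 0, 0, 0]
1 nonzero row, so rank(TB) = 1.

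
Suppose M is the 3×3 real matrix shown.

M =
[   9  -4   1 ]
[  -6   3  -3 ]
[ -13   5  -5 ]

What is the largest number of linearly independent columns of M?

3

Row reduce to echelon form.
R2 ← R2 + (2/3)·R1: [0, 1/3, -7/3]
R3 ← R3 + (13/9)·R1: [0, -7/9, -32/9]
R3 ← R3 + (7/3)·R2: [0, 0, -9]
Echelon form has 3 nonzero rows, so rank(M) = 3.
The rank gives the maximum number of linearly independent columns: 3.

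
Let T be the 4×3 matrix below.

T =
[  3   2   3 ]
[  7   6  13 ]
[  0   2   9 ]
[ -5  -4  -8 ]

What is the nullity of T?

Row reduce to echelon form.
R2 ← R2 − (7/3)·R1: [0, 4/3, 6]
R4 ← R4 + (5/3)·R1: [0, -2/3, -3]
R3 ← R3 − (3/2)·R2: [0, 0, 0]
R4 ← R4 + (1/2)·R2: [0, 0, 0]
2 nonzero rows, so rank(T) = 2.
T has 3 columns; by rank–nullity, nullity = 3 − 2 = 1.

1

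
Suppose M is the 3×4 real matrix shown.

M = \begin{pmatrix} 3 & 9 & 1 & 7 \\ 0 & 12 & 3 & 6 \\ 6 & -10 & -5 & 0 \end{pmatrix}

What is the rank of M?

2

Row reduce to echelon form.
R3 ← R3 − (2)·R1: [0, -28, -7, -14]
R3 ← R3 + (7/3)·R2: [0, 0, 0, 0]
Echelon form has 2 nonzero rows, so rank(M) = 2.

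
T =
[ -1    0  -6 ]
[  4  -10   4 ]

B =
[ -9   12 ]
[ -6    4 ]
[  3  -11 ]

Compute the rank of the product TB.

2

First compute TB:
[[ -9,  54],
 [ 36, -36]]
Now row reduce the product.
R2 ← R2 + (4)·R1: [0, 180]
2 nonzero rows, so rank(TB) = 2.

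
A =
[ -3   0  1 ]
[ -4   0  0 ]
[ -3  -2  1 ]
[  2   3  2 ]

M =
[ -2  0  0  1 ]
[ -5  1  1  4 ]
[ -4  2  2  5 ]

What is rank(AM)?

2

First compute AM:
[[  2,   2,   2,   2],
 [  8,   0,   0,  -4],
 [ 12,   0,   0,  -6],
 [-27,   7,   7,  24]]
Now row reduce the product.
R2 ← R2 − (4)·R1: [0, -8, -8, -12]
R3 ← R3 − (6)·R1: [0, -12, -12, -18]
R4 ← R4 + (27/2)·R1: [0, 34, 34, 51]
R3 ← R3 − (3/2)·R2: [0, 0, 0, 0]
R4 ← R4 + (17/4)·R2: [0, 0, 0, 0]
2 nonzero rows, so rank(AM) = 2.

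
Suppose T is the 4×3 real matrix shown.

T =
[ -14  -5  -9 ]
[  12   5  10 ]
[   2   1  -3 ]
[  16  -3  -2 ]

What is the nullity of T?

0

Row reduce to echelon form.
R2 ← R2 + (6/7)·R1: [0, 5/7, 16/7]
R3 ← R3 + (1/7)·R1: [0, 2/7, -30/7]
R4 ← R4 + (8/7)·R1: [0, -61/7, -86/7]
R3 ← R3 − (2/5)·R2: [0, 0, -26/5]
R4 ← R4 + (61/5)·R2: [0, 0, 78/5]
R4 ← R4 + (3)·R3: [0, 0, 0]
3 nonzero rows, so rank(T) = 3.
T has 3 columns; by rank–nullity, nullity = 3 − 3 = 0.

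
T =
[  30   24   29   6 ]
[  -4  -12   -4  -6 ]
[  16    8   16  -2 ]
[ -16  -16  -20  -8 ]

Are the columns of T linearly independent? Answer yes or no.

yes

Row reduce T to echelon form.
R2 ← R2 + (2/15)·R1: [0, -44/5, -2/15, -26/5]
R3 ← R3 − (8/15)·R1: [0, -24/5, 8/15, -26/5]
R4 ← R4 + (8/15)·R1: [0, -16/5, -68/15, -24/5]
R3 ← R3 − (6/11)·R2: [0, 0, 20/33, -26/11]
R4 ← R4 − (4/11)·R2: [0, 0, -148/33, -32/11]
R4 ← R4 + (37/5)·R3: [0, 0, 0, -102/5]
4 pivots among 4 columns.
Every column is a pivot column, so the columns are linearly independent.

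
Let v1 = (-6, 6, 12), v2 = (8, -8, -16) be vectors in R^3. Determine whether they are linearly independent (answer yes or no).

no

Form the matrix with these vectors as rows and row reduce.
R2 ← R2 + (4/3)·R1: [0, 0, 0]
1 nonzero row, so the 2 vectors span a space of dimension 1.
Since 1 < 2, the vectors are linearly dependent.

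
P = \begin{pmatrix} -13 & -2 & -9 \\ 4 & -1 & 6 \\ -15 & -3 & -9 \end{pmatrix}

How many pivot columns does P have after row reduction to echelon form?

Row reduce to echelon form.
R2 ← R2 + (4/13)·R1: [0, -21/13, 42/13]
R3 ← R3 − (15/13)·R1: [0, -9/13, 18/13]
R3 ← R3 − (3/7)·R2: [0, 0, 0]
Echelon form has 2 nonzero rows, so rank(P) = 2.
Each nonzero row contributes one pivot column: 2 pivot columns.

2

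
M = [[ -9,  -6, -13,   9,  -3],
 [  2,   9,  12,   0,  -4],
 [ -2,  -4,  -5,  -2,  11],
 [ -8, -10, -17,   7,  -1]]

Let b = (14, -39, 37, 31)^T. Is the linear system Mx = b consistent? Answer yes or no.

Row reduce the augmented matrix [M | b].
R2 ← R2 + (2/9)·R1: [0, 23/3, 82/9, 2, -14/3, -323/9]
R3 ← R3 − (2/9)·R1: [0, -8/3, -19/9, -4, 35/3, 305/9]
R4 ← R4 − (8/9)·R1: [0, -14/3, -49/9, -1, 5/3, 167/9]
R3 ← R3 + (8/23)·R2: [0, 0, 73/69, -76/23, 231/23, 1477/69]
R4 ← R4 + (14/23)·R2: [0, 0, 7/69, 5/23, -27/23, -227/69]
R4 ← R4 − (7/73)·R3: [0, 0, 0, 39/73, -156/73, -390/73]
The echelon form has 4 nonzero rows, and every pivot lies in the first 5 columns, so rank(M) = rank([M|b]) = 4.
The system is consistent.

yes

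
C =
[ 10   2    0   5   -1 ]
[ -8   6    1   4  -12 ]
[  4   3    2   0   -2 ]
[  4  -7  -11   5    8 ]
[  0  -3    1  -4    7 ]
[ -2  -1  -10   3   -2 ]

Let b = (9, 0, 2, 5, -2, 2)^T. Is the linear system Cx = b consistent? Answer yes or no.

Row reduce the augmented matrix [C | b].
R2 ← R2 + (4/5)·R1: [0, 38/5, 1, 8, -64/5, 36/5]
R3 ← R3 − (2/5)·R1: [0, 11/5, 2, -2, -8/5, -8/5]
R4 ← R4 − (2/5)·R1: [0, -39/5, -11, 3, 42/5, 7/5]
R6 ← R6 + (1/5)·R1: [0, -3/5, -10, 4, -11/5, 19/5]
R3 ← R3 − (11/38)·R2: [0, 0, 65/38, -82/19, 40/19, -70/19]
R4 ← R4 + (39/38)·R2: [0, 0, -379/38, 213/19, -90/19, 167/19]
R5 ← R5 + (15/38)·R2: [0, 0, 53/38, -16/19, 37/19, 16/19]
R6 ← R6 + (3/38)·R2: [0, 0, -377/38, 88/19, -61/19, 83/19]
R4 ← R4 + (379/65)·R3: [0, 0, 0, -907/65, 98/13, -165/13]
R5 ← R5 − (53/65)·R3: [0, 0, 0, 174/65, 3/13, 50/13]
R6 ← R6 + (29/5)·R3: [0, 0, 0, -102/5, 9, -17]
R5 ← R5 + (174/907)·R4: [0, 0, 0, 0, 1521/907, 1280/907]
R6 ← R6 − (1326/907)·R4: [0, 0, 0, 0, -1833/907, 1411/907]
R6 ← R6 + (47/39)·R5: [0, 0, 0, 0, 0, 127/39]
The echelon form has 6 nonzero rows; the last pivot sits in the augmented column, so rank(C) = 5 but rank([C|b]) = 6.
Since the ranks differ, the system is inconsistent.

no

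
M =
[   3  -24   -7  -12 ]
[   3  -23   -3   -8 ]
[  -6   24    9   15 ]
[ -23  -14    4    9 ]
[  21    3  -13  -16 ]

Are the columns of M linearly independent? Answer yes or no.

yes

Row reduce M to echelon form.
R2 ← R2 − R1: [0, 1, 4, 4]
R3 ← R3 + (2)·R1: [0, -24, -5, -9]
R4 ← R4 + (23/3)·R1: [0, -198, -149/3, -83]
R5 ← R5 − (7)·R1: [0, 171, 36, 68]
R3 ← R3 + (24)·R2: [0, 0, 91, 87]
R4 ← R4 + (198)·R2: [0, 0, 2227/3, 709]
R5 ← R5 − (171)·R2: [0, 0, -648, -616]
R4 ← R4 − (2227/273)·R3: [0, 0, 0, -64/91]
R5 ← R5 + (648/91)·R3: [0, 0, 0, 320/91]
R5 ← R5 + (5)·R4: [0, 0, 0, 0]
4 pivots among 4 columns.
Every column is a pivot column, so the columns are linearly independent.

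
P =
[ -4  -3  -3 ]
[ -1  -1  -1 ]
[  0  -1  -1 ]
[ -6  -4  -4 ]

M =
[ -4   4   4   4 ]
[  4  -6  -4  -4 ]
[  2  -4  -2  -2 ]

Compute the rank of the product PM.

First compute PM:
[[ -2,  14,   2,   2],
 [ -2,   6,   2,   2],
 [ -6,  10,   6,   6],
 [  0,  16,   0,   0]]
Now row reduce the product.
R2 ← R2 − R1: [0, -8, 0, 0]
R3 ← R3 − (3)·R1: [0, -32, 0, 0]
R3 ← R3 − (4)·R2: [0, 0, 0, 0]
R4 ← R4 + (2)·R2: [0, 0, 0, 0]
2 nonzero rows, so rank(PM) = 2.

2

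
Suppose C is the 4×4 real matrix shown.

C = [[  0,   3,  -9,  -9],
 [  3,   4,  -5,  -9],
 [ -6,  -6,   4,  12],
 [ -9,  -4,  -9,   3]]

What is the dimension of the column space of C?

Row reduce to echelon form.
Swap R1 ↔ R2
R3 ← R3 + (2)·R1: [0, 2, -6, -6]
R4 ← R4 + (3)·R1: [0, 8, -24, -24]
R3 ← R3 − (2/3)·R2: [0, 0, 0, 0]
R4 ← R4 − (8/3)·R2: [0, 0, 0, 0]
Echelon form has 2 nonzero rows, so rank(C) = 2.
The column space has dimension equal to the rank: 2.

2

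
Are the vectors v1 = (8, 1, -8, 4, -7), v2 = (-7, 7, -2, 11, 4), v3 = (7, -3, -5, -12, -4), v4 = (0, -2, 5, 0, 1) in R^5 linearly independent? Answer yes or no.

Form the matrix with these vectors as rows and row reduce.
R2 ← R2 + (7/8)·R1: [0, 63/8, -9, 29/2, -17/8]
R3 ← R3 − (7/8)·R1: [0, -31/8, 2, -31/2, 17/8]
R3 ← R3 + (31/63)·R2: [0, 0, -17/7, -527/63, 68/63]
R4 ← R4 + (16/63)·R2: [0, 0, 19/7, 232/63, 29/63]
R4 ← R4 + (19/17)·R3: [0, 0, 0, -17/3, 5/3]
4 nonzero rows, so the 4 vectors span a space of dimension 4.
Since 4 = 4, the vectors are linearly independent.

yes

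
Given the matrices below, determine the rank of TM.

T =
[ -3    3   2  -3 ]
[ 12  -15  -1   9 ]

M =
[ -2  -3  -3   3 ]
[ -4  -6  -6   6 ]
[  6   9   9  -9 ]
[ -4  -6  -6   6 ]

1

First compute TM:
[[ 18,  27,  27, -27],
 [ -6,  -9,  -9,   9]]
Now row reduce the product.
R2 ← R2 + (1/3)·R1: [0, 0, 0, 0]
1 nonzero row, so rank(TM) = 1.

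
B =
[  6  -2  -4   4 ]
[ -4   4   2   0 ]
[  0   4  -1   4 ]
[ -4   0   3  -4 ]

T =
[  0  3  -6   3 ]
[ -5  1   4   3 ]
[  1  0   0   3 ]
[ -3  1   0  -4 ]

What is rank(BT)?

First compute BT:
[[ -6,  20, -44, -16],
 [-18,  -8,  40,   6],
 [-33,   8,  16,  -7],
 [ 15, -16,  24,  13]]
Now row reduce the product.
R2 ← R2 − (3)·R1: [0, -68, 172, 54]
R3 ← R3 − (11/2)·R1: [0, -102, 258, 81]
R4 ← R4 + (5/2)·R1: [0, 34, -86, -27]
R3 ← R3 − (3/2)·R2: [0, 0, 0, 0]
R4 ← R4 + (1/2)·R2: [0, 0, 0, 0]
2 nonzero rows, so rank(BT) = 2.

2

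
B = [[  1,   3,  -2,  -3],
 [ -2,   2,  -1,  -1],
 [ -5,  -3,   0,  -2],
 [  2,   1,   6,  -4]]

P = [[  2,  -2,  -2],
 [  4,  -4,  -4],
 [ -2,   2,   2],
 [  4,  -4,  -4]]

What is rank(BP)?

1

First compute BP:
[[  6,  -6,  -6],
 [  2,  -2,  -2],
 [-30,  30,  30],
 [-20,  20,  20]]
Now row reduce the product.
R2 ← R2 − (1/3)·R1: [0, 0, 0]
R3 ← R3 + (5)·R1: [0, 0, 0]
R4 ← R4 + (10/3)·R1: [0, 0, 0]
1 nonzero row, so rank(BP) = 1.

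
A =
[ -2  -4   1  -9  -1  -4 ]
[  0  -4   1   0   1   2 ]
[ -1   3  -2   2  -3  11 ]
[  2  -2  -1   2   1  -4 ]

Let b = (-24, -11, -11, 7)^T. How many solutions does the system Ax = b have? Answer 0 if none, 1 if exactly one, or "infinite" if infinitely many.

Row reduce the augmented matrix [A | b].
R3 ← R3 − (1/2)·R1: [0, 5, -5/2, 13/2, -5/2, 13, 1]
R4 ← R4 + R1: [0, -6, 0, -7, 0, -8, -17]
R3 ← R3 + (5/4)·R2: [0, 0, -5/4, 13/2, -5/4, 31/2, -51/4]
R4 ← R4 − (3/2)·R2: [0, 0, -3/2, -7, -3/2, -11, -1/2]
R4 ← R4 − (6/5)·R3: [0, 0, 0, -74/5, 0, -148/5, 74/5]
The echelon form has 4 nonzero rows, and every pivot lies in the first 6 columns, so rank(A) = rank([A|b]) = 4.
The system is consistent.
rank = 4 < 6 unknowns, so there are infinitely many solutions.

infinite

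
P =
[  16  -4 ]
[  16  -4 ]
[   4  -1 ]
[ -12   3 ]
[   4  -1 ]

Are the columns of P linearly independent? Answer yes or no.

no

Row reduce P to echelon form.
R2 ← R2 − R1: [0, 0]
R3 ← R3 − (1/4)·R1: [0, 0]
R4 ← R4 + (3/4)·R1: [0, 0]
R5 ← R5 − (1/4)·R1: [0, 0]
1 pivot among 2 columns.
Only 1 < 2 pivot columns, so the columns are linearly dependent.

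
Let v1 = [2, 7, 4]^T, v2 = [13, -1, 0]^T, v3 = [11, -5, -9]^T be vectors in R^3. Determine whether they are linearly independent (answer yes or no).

Form the matrix with these vectors as rows and row reduce.
R2 ← R2 − (13/2)·R1: [0, -93/2, -26]
R3 ← R3 − (11/2)·R1: [0, -87/2, -31]
R3 ← R3 − (29/31)·R2: [0, 0, -207/31]
3 nonzero rows, so the 3 vectors span a space of dimension 3.
Since 3 = 3, the vectors are linearly independent.

yes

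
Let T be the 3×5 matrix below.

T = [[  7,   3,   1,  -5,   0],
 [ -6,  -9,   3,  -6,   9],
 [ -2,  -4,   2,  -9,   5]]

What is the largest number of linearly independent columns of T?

3

Row reduce to echelon form.
R2 ← R2 + (6/7)·R1: [0, -45/7, 27/7, -72/7, 9]
R3 ← R3 + (2/7)·R1: [0, -22/7, 16/7, -73/7, 5]
R3 ← R3 − (22/45)·R2: [0, 0, 2/5, -27/5, 3/5]
Echelon form has 3 nonzero rows, so rank(T) = 3.
The rank gives the maximum number of linearly independent columns: 3.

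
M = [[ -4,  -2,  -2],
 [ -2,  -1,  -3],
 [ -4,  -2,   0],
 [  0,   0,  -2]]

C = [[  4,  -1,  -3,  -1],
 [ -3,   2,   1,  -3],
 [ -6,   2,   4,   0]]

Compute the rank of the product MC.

2

First compute MC:
[[  2,  -4,   2,  10],
 [ 13,  -6,  -7,   5],
 [-10,   0,  10,  10],
 [ 12,  -4,  -8,   0]]
Now row reduce the product.
R2 ← R2 − (13/2)·R1: [0, 20, -20, -60]
R3 ← R3 + (5)·R1: [0, -20, 20, 60]
R4 ← R4 − (6)·R1: [0, 20, -20, -60]
R3 ← R3 + R2: [0, 0, 0, 0]
R4 ← R4 − R2: [0, 0, 0, 0]
2 nonzero rows, so rank(MC) = 2.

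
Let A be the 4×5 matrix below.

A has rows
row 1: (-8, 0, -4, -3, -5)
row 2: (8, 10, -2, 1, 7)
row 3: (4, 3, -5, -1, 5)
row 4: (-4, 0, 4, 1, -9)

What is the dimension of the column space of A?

4

Row reduce to echelon form.
R2 ← R2 + R1: [0, 10, -6, -2, 2]
R3 ← R3 + (1/2)·R1: [0, 3, -7, -5/2, 5/2]
R4 ← R4 − (1/2)·R1: [0, 0, 6, 5/2, -13/2]
R3 ← R3 − (3/10)·R2: [0, 0, -26/5, -19/10, 19/10]
R4 ← R4 + (15/13)·R3: [0, 0, 0, 4/13, -56/13]
Echelon form has 4 nonzero rows, so rank(A) = 4.
The column space has dimension equal to the rank: 4.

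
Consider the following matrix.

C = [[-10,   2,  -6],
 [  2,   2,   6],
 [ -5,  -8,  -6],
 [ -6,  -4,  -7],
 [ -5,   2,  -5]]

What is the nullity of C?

Row reduce to echelon form.
R2 ← R2 + (1/5)·R1: [0, 12/5, 24/5]
R3 ← R3 − (1/2)·R1: [0, -9, -3]
R4 ← R4 − (3/5)·R1: [0, -26/5, -17/5]
R5 ← R5 − (1/2)·R1: [0, 1, -2]
R3 ← R3 + (15/4)·R2: [0, 0, 15]
R4 ← R4 + (13/6)·R2: [0, 0, 7]
R5 ← R5 − (5/12)·R2: [0, 0, -4]
R4 ← R4 − (7/15)·R3: [0, 0, 0]
R5 ← R5 + (4/15)·R3: [0, 0, 0]
3 nonzero rows, so rank(C) = 3.
C has 3 columns; by rank–nullity, nullity = 3 − 3 = 0.

0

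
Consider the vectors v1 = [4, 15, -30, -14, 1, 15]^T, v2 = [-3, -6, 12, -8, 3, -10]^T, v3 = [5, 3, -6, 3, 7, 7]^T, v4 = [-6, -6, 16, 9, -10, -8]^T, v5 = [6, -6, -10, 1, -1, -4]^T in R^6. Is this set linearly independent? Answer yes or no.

Form the matrix with these vectors as rows and row reduce.
R2 ← R2 + (3/4)·R1: [0, 21/4, -21/2, -37/2, 15/4, 5/4]
R3 ← R3 − (5/4)·R1: [0, -63/4, 63/2, 41/2, 23/4, -47/4]
R4 ← R4 + (3/2)·R1: [0, 33/2, -29, -12, -17/2, 29/2]
R5 ← R5 − (3/2)·R1: [0, -57/2, 35, 22, -5/2, -53/2]
R3 ← R3 + (3)·R2: [0, 0, 0, -35, 17, -8]
R4 ← R4 − (22/7)·R2: [0, 0, 4, 323/7, -142/7, 74/7]
R5 ← R5 + (38/7)·R2: [0, 0, -22, -549/7, 125/7, -138/7]
Swap R3 ↔ R4
R5 ← R5 + (11/2)·R3: [0, 0, 0, 2455/14, -656/7, 269/7]
R5 ← R5 + (491/98)·R4: [0, 0, 0, 0, -837/98, -81/49]
5 nonzero rows, so the 5 vectors span a space of dimension 5.
Since 5 = 5, the vectors are linearly independent.

yes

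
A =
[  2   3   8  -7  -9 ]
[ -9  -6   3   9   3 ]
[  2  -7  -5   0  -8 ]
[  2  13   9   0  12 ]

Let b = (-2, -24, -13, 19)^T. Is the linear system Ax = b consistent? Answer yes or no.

yes

Row reduce the augmented matrix [A | b].
R2 ← R2 + (9/2)·R1: [0, 15/2, 39, -45/2, -75/2, -33]
R3 ← R3 − R1: [0, -10, -13, 7, 1, -11]
R4 ← R4 − R1: [0, 10, 1, 7, 21, 21]
R3 ← R3 + (4/3)·R2: [0, 0, 39, -23, -49, -55]
R4 ← R4 − (4/3)·R2: [0, 0, -51, 37, 71, 65]
R4 ← R4 + (17/13)·R3: [0, 0, 0, 90/13, 90/13, -90/13]
The echelon form has 4 nonzero rows, and every pivot lies in the first 5 columns, so rank(A) = rank([A|b]) = 4.
The system is consistent.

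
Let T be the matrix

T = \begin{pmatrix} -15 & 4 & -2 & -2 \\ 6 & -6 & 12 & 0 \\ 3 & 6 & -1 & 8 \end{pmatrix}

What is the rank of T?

Row reduce to echelon form.
R2 ← R2 + (2/5)·R1: [0, -22/5, 56/5, -4/5]
R3 ← R3 + (1/5)·R1: [0, 34/5, -7/5, 38/5]
R3 ← R3 + (17/11)·R2: [0, 0, 175/11, 70/11]
Echelon form has 3 nonzero rows, so rank(T) = 3.

3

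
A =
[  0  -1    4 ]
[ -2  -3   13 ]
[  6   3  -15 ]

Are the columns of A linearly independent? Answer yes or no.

Row reduce A to echelon form.
Swap R1 ↔ R2
R3 ← R3 + (3)·R1: [0, -6, 24]
R3 ← R3 − (6)·R2: [0, 0, 0]
2 pivots among 3 columns.
Only 2 < 3 pivot columns, so the columns are linearly dependent.

no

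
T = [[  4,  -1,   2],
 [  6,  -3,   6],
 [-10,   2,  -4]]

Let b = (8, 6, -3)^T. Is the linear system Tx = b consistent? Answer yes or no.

Row reduce the augmented matrix [T | b].
R2 ← R2 − (3/2)·R1: [0, -3/2, 3, -6]
R3 ← R3 + (5/2)·R1: [0, -1/2, 1, 17]
R3 ← R3 − (1/3)·R2: [0, 0, 0, 19]
The echelon form has 3 nonzero rows; the last pivot sits in the augmented column, so rank(T) = 2 but rank([T|b]) = 3.
Since the ranks differ, the system is inconsistent.

no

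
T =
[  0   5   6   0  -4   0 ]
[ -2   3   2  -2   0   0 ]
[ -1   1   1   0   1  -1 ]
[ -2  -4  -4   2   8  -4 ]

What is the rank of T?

3

Row reduce to echelon form.
Swap R1 ↔ R2
R3 ← R3 − (1/2)·R1: [0, -1/2, 0, 1, 1, -1]
R4 ← R4 − R1: [0, -7, -6, 4, 8, -4]
R3 ← R3 + (1/10)·R2: [0, 0, 3/5, 1, 3/5, -1]
R4 ← R4 + (7/5)·R2: [0, 0, 12/5, 4, 12/5, -4]
R4 ← R4 − (4)·R3: [0, 0, 0, 0, 0, 0]
Echelon form has 3 nonzero rows, so rank(T) = 3.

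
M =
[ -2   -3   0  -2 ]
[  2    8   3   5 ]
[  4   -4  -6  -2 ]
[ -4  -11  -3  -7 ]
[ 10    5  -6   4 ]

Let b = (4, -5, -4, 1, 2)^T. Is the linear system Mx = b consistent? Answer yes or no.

no

Row reduce the augmented matrix [M | b].
R2 ← R2 + R1: [0, 5, 3, 3, -1]
R3 ← R3 + (2)·R1: [0, -10, -6, -6, 4]
R4 ← R4 − (2)·R1: [0, -5, -3, -3, -7]
R5 ← R5 + (5)·R1: [0, -10, -6, -6, 22]
R3 ← R3 + (2)·R2: [0, 0, 0, 0, 2]
R4 ← R4 + R2: [0, 0, 0, 0, -8]
R5 ← R5 + (2)·R2: [0, 0, 0, 0, 20]
R4 ← R4 + (4)·R3: [0, 0, 0, 0, 0]
R5 ← R5 − (10)·R3: [0, 0, 0, 0, 0]
The echelon form has 3 nonzero rows; the last pivot sits in the augmented column, so rank(M) = 2 but rank([M|b]) = 3.
Since the ranks differ, the system is inconsistent.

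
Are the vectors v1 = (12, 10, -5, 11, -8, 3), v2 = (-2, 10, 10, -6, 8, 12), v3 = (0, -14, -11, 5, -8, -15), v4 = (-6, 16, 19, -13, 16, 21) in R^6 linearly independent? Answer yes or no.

no

Form the matrix with these vectors as rows and row reduce.
R2 ← R2 + (1/6)·R1: [0, 35/3, 55/6, -25/6, 20/3, 25/2]
R4 ← R4 + (1/2)·R1: [0, 21, 33/2, -15/2, 12, 45/2]
R3 ← R3 + (6/5)·R2: [0, 0, 0, 0, 0, 0]
R4 ← R4 − (9/5)·R2: [0, 0, 0, 0, 0, 0]
2 nonzero rows, so the 4 vectors span a space of dimension 2.
Since 2 < 4, the vectors are linearly dependent.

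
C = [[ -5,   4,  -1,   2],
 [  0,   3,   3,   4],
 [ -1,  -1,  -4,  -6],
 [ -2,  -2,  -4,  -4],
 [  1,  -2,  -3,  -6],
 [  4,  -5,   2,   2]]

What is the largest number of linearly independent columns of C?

3

Row reduce to echelon form.
R3 ← R3 − (1/5)·R1: [0, -9/5, -19/5, -32/5]
R4 ← R4 − (2/5)·R1: [0, -18/5, -18/5, -24/5]
R5 ← R5 + (1/5)·R1: [0, -6/5, -16/5, -28/5]
R6 ← R6 + (4/5)·R1: [0, -9/5, 6/5, 18/5]
R3 ← R3 + (3/5)·R2: [0, 0, -2, -4]
R4 ← R4 + (6/5)·R2: [0, 0, 0, 0]
R5 ← R5 + (2/5)·R2: [0, 0, -2, -4]
R6 ← R6 + (3/5)·R2: [0, 0, 3, 6]
R5 ← R5 − R3: [0, 0, 0, 0]
R6 ← R6 + (3/2)·R3: [0, 0, 0, 0]
Echelon form has 3 nonzero rows, so rank(C) = 3.
The rank gives the maximum number of linearly independent columns: 3.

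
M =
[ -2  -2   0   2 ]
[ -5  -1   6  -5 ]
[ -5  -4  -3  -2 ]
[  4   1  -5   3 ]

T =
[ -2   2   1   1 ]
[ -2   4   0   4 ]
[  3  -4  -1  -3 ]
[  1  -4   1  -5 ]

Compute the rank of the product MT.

2

First compute MT:
[[ 10, -20,   0, -20],
 [ 25, -18, -16,  -2],
 [  7,  -6,  -4,  -2],
 [-22,  20,  12,   8]]
Now row reduce the product.
R2 ← R2 − (5/2)·R1: [0, 32, -16, 48]
R3 ← R3 − (7/10)·R1: [0, 8, -4, 12]
R4 ← R4 + (11/5)·R1: [0, -24, 12, -36]
R3 ← R3 − (1/4)·R2: [0, 0, 0, 0]
R4 ← R4 + (3/4)·R2: [0, 0, 0, 0]
2 nonzero rows, so rank(MT) = 2.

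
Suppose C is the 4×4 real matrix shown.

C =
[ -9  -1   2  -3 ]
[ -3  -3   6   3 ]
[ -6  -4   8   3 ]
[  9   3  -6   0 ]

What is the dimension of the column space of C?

2

Row reduce to echelon form.
R2 ← R2 − (1/3)·R1: [0, -8/3, 16/3, 4]
R3 ← R3 − (2/3)·R1: [0, -10/3, 20/3, 5]
R4 ← R4 + R1: [0, 2, -4, -3]
R3 ← R3 − (5/4)·R2: [0, 0, 0, 0]
R4 ← R4 + (3/4)·R2: [0, 0, 0, 0]
Echelon form has 2 nonzero rows, so rank(C) = 2.
The column space has dimension equal to the rank: 2.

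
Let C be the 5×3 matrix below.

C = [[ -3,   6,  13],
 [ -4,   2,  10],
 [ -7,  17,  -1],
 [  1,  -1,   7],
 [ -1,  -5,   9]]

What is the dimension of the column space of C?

Row reduce to echelon form.
R2 ← R2 − (4/3)·R1: [0, -6, -22/3]
R3 ← R3 − (7/3)·R1: [0, 3, -94/3]
R4 ← R4 + (1/3)·R1: [0, 1, 34/3]
R5 ← R5 − (1/3)·R1: [0, -7, 14/3]
R3 ← R3 + (1/2)·R2: [0, 0, -35]
R4 ← R4 + (1/6)·R2: [0, 0, 91/9]
R5 ← R5 − (7/6)·R2: [0, 0, 119/9]
R4 ← R4 + (13/45)·R3: [0, 0, 0]
R5 ← R5 + (17/45)·R3: [0, 0, 0]
Echelon form has 3 nonzero rows, so rank(C) = 3.
The column space has dimension equal to the rank: 3.

3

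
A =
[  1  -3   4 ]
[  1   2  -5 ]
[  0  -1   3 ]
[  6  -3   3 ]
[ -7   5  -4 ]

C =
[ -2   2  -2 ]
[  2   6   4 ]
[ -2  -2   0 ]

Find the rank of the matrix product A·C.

First compute AC:
[[-16, -24, -14],
 [ 12,  24,   6],
 [ -8, -12,  -4],
 [-24, -12, -24],
 [ 32,  24,  34]]
Now row reduce the product.
R2 ← R2 + (3/4)·R1: [0, 6, -9/2]
R3 ← R3 − (1/2)·R1: [0, 0, 3]
R4 ← R4 − (3/2)·R1: [0, 24, -3]
R5 ← R5 + (2)·R1: [0, -24, 6]
R4 ← R4 − (4)·R2: [0, 0, 15]
R5 ← R5 + (4)·R2: [0, 0, -12]
R4 ← R4 − (5)·R3: [0, 0, 0]
R5 ← R5 + (4)·R3: [0, 0, 0]
3 nonzero rows, so rank(AC) = 3.

3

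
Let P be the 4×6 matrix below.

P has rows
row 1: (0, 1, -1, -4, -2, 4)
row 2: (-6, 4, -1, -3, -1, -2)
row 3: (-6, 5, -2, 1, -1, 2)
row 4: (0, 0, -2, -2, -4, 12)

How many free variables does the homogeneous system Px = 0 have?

Row reduce to echelon form.
Swap R1 ↔ R2
R3 ← R3 − R1: [0, 1, -1, 4, 0, 4]
R3 ← R3 − R2: [0, 0, 0, 8, 2, 0]
Swap R3 ↔ R4
4 nonzero rows, so rank(P) = 4.
P has 6 columns; by rank–nullity, nullity = 6 − 4 = 2.

2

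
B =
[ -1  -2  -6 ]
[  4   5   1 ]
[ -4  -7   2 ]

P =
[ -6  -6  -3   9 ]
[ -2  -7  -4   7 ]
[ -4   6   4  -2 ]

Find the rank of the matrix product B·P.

First compute BP:
[[ 34, -16, -13, -11],
 [-38, -53, -28,  69],
 [ 30,  85,  48, -89]]
Now row reduce the product.
R2 ← R2 + (19/17)·R1: [0, -1205/17, -723/17, 964/17]
R3 ← R3 − (15/17)·R1: [0, 1685/17, 1011/17, -1348/17]
R3 ← R3 + (337/241)·R2: [0, 0, 0, 0]
2 nonzero rows, so rank(BP) = 2.

2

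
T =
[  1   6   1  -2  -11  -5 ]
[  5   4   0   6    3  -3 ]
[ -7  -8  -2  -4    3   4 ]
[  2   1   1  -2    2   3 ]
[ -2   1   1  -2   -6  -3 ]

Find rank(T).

5

Row reduce to echelon form.
R2 ← R2 − (5)·R1: [0, -26, -5, 16, 58, 22]
R3 ← R3 + (7)·R1: [0, 34, 5, -18, -74, -31]
R4 ← R4 − (2)·R1: [0, -11, -1, 2, 24, 13]
R5 ← R5 + (2)·R1: [0, 13, 3, -6, -28, -13]
R3 ← R3 + (17/13)·R2: [0, 0, -20/13, 38/13, 24/13, -29/13]
R4 ← R4 − (11/26)·R2: [0, 0, 29/26, -62/13, -7/13, 48/13]
R5 ← R5 + (1/2)·R2: [0, 0, 1/2, 2, 1, -2]
R4 ← R4 + (29/40)·R3: [0, 0, 0, -53/20, 4/5, 83/40]
R5 ← R5 + (13/40)·R3: [0, 0, 0, 59/20, 8/5, -109/40]
R5 ← R5 + (59/53)·R4: [0, 0, 0, 0, 132/53, -22/53]
Echelon form has 5 nonzero rows, so rank(T) = 5.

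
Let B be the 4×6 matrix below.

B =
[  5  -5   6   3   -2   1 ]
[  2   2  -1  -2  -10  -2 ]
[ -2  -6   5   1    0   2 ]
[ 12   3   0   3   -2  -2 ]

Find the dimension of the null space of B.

Row reduce to echelon form.
R2 ← R2 − (2/5)·R1: [0, 4, -17/5, -16/5, -46/5, -12/5]
R3 ← R3 + (2/5)·R1: [0, -8, 37/5, 11/5, -4/5, 12/5]
R4 ← R4 − (12/5)·R1: [0, 15, -72/5, -21/5, 14/5, -22/5]
R3 ← R3 + (2)·R2: [0, 0, 3/5, -21/5, -96/5, -12/5]
R4 ← R4 − (15/4)·R2: [0, 0, -33/20, 39/5, 373/10, 23/5]
R4 ← R4 + (11/4)·R3: [0, 0, 0, -15/4, -31/2, -2]
4 nonzero rows, so rank(B) = 4.
B has 6 columns; by rank–nullity, nullity = 6 − 4 = 2.

2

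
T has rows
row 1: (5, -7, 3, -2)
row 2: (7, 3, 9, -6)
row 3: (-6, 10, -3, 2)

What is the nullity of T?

2

Row reduce to echelon form.
R2 ← R2 − (7/5)·R1: [0, 64/5, 24/5, -16/5]
R3 ← R3 + (6/5)·R1: [0, 8/5, 3/5, -2/5]
R3 ← R3 − (1/8)·R2: [0, 0, 0, 0]
2 nonzero rows, so rank(T) = 2.
T has 4 columns; by rank–nullity, nullity = 4 − 2 = 2.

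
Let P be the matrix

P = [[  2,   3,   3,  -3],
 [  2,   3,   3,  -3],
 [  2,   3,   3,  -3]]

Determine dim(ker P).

Row reduce to echelon form.
R2 ← R2 − R1: [0, 0, 0, 0]
R3 ← R3 − R1: [0, 0, 0, 0]
1 nonzero row, so rank(P) = 1.
P has 4 columns; by rank–nullity, nullity = 4 − 1 = 3.

3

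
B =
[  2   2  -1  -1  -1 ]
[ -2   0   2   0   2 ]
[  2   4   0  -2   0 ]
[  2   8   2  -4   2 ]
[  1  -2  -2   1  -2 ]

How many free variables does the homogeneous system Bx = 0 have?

Row reduce to echelon form.
R2 ← R2 + R1: [0, 2, 1, -1, 1]
R3 ← R3 − R1: [0, 2, 1, -1, 1]
R4 ← R4 − R1: [0, 6, 3, -3, 3]
R5 ← R5 − (1/2)·R1: [0, -3, -3/2, 3/2, -3/2]
R3 ← R3 − R2: [0, 0, 0, 0, 0]
R4 ← R4 − (3)·R2: [0, 0, 0, 0, 0]
R5 ← R5 + (3/2)·R2: [0, 0, 0, 0, 0]
2 nonzero rows, so rank(B) = 2.
B has 5 columns; by rank–nullity, nullity = 5 − 2 = 3.

3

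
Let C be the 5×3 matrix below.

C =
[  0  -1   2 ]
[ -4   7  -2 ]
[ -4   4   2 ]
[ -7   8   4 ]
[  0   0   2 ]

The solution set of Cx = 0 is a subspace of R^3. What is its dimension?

Row reduce to echelon form.
Swap R1 ↔ R2
R3 ← R3 − R1: [0, -3, 4]
R4 ← R4 − (7/4)·R1: [0, -17/4, 15/2]
R3 ← R3 − (3)·R2: [0, 0, -2]
R4 ← R4 − (17/4)·R2: [0, 0, -1]
R4 ← R4 − (1/2)·R3: [0, 0, 0]
R5 ← R5 + R3: [0, 0, 0]
3 nonzero rows, so rank(C) = 3.
C has 3 columns; by rank–nullity, nullity = 3 − 3 = 0.

0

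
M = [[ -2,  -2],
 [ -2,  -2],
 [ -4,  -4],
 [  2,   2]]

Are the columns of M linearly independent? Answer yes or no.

Row reduce M to echelon form.
R2 ← R2 − R1: [0, 0]
R3 ← R3 − (2)·R1: [0, 0]
R4 ← R4 + R1: [0, 0]
1 pivot among 2 columns.
Only 1 < 2 pivot columns, so the columns are linearly dependent.

no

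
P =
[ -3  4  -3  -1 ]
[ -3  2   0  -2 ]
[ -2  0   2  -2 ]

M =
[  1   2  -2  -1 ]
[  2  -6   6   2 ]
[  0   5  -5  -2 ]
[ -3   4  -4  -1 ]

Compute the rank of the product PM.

First compute PM:
[[  8, -49,  49,  18],
 [  7, -26,  26,   9],
 [  4,  -2,   2,   0]]
Now row reduce the product.
R2 ← R2 − (7/8)·R1: [0, 135/8, -135/8, -27/4]
R3 ← R3 − (1/2)·R1: [0, 45/2, -45/2, -9]
R3 ← R3 − (4/3)·R2: [0, 0, 0, 0]
2 nonzero rows, so rank(PM) = 2.

2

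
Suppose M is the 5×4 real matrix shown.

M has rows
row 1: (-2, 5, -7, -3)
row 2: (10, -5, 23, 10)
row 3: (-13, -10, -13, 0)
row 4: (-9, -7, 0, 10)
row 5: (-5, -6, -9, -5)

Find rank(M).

Row reduce to echelon form.
R2 ← R2 + (5)·R1: [0, 20, -12, -5]
R3 ← R3 − (13/2)·R1: [0, -85/2, 65/2, 39/2]
R4 ← R4 − (9/2)·R1: [0, -59/2, 63/2, 47/2]
R5 ← R5 − (5/2)·R1: [0, -37/2, 17/2, 5/2]
R3 ← R3 + (17/8)·R2: [0, 0, 7, 71/8]
R4 ← R4 + (59/40)·R2: [0, 0, 69/5, 129/8]
R5 ← R5 + (37/40)·R2: [0, 0, -13/5, -17/8]
R4 ← R4 − (69/35)·R3: [0, 0, 0, -48/35]
R5 ← R5 + (13/35)·R3: [0, 0, 0, 41/35]
R5 ← R5 + (41/48)·R4: [0, 0, 0, 0]
Echelon form has 4 nonzero rows, so rank(M) = 4.

4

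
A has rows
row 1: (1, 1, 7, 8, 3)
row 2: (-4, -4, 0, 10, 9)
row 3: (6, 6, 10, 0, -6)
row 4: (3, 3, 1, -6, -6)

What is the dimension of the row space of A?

2

Row reduce to echelon form.
R2 ← R2 + (4)·R1: [0, 0, 28, 42, 21]
R3 ← R3 − (6)·R1: [0, 0, -32, -48, -24]
R4 ← R4 − (3)·R1: [0, 0, -20, -30, -15]
R3 ← R3 + (8/7)·R2: [0, 0, 0, 0, 0]
R4 ← R4 + (5/7)·R2: [0, 0, 0, 0, 0]
Echelon form has 2 nonzero rows, so rank(A) = 2.
The row space has dimension equal to the rank: 2.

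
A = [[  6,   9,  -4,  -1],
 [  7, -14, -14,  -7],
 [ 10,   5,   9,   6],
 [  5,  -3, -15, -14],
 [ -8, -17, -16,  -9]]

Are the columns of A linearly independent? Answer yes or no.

yes

Row reduce A to echelon form.
R2 ← R2 − (7/6)·R1: [0, -49/2, -28/3, -35/6]
R3 ← R3 − (5/3)·R1: [0, -10, 47/3, 23/3]
R4 ← R4 − (5/6)·R1: [0, -21/2, -35/3, -79/6]
R5 ← R5 + (4/3)·R1: [0, -5, -64/3, -31/3]
R3 ← R3 − (20/49)·R2: [0, 0, 409/21, 211/21]
R4 ← R4 − (3/7)·R2: [0, 0, -23/3, -32/3]
R5 ← R5 − (10/49)·R2: [0, 0, -136/7, -64/7]
R4 ← R4 + (161/409)·R3: [0, 0, 0, -2745/409]
R5 ← R5 + (408/409)·R3: [0, 0, 0, 360/409]
R5 ← R5 + (8/61)·R4: [0, 0, 0, 0]
4 pivots among 4 columns.
Every column is a pivot column, so the columns are linearly independent.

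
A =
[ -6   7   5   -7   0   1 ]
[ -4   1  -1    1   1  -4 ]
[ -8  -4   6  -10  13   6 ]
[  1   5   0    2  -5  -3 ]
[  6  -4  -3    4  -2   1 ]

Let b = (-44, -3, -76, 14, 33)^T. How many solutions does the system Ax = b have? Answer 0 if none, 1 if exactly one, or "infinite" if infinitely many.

Row reduce the augmented matrix [A | b].
R2 ← R2 − (2/3)·R1: [0, -11/3, -13/3, 17/3, 1, -14/3, 79/3]
R3 ← R3 − (4/3)·R1: [0, -40/3, -2/3, -2/3, 13, 14/3, -52/3]
R4 ← R4 + (1/6)·R1: [0, 37/6, 5/6, 5/6, -5, -17/6, 20/3]
R5 ← R5 + R1: [0, 3, 2, -3, -2, 2, -11]
R3 ← R3 − (40/11)·R2: [0, 0, 166/11, -234/11, 103/11, 238/11, -1244/11]
R4 ← R4 + (37/22)·R2: [0, 0, -71/11, 114/11, -73/22, -235/22, 1121/22]
R5 ← R5 + (9/11)·R2: [0, 0, -17/11, 18/11, -13/11, -20/11, 116/11]
R4 ← R4 + (71/166)·R3: [0, 0, 0, 105/83, 57/83, -237/166, 429/166]
R5 ← R5 + (17/166)·R3: [0, 0, 0, -45/83, -37/166, 33/83, -86/83]
R5 ← R5 + (3/7)·R4: [0, 0, 0, 0, 1/14, -3/14, 1/14]
The echelon form has 5 nonzero rows, and every pivot lies in the first 6 columns, so rank(A) = rank([A|b]) = 5.
The system is consistent.
rank = 5 < 6 unknowns, so there are infinitely many solutions.

infinite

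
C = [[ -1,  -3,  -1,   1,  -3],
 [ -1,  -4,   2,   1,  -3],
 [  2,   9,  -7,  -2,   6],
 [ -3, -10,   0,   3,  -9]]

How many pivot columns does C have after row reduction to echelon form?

2

Row reduce to echelon form.
R2 ← R2 − R1: [0, -1, 3, 0, 0]
R3 ← R3 + (2)·R1: [0, 3, -9, 0, 0]
R4 ← R4 − (3)·R1: [0, -1, 3, 0, 0]
R3 ← R3 + (3)·R2: [0, 0, 0, 0, 0]
R4 ← R4 − R2: [0, 0, 0, 0, 0]
Echelon form has 2 nonzero rows, so rank(C) = 2.
Each nonzero row contributes one pivot column: 2 pivot columns.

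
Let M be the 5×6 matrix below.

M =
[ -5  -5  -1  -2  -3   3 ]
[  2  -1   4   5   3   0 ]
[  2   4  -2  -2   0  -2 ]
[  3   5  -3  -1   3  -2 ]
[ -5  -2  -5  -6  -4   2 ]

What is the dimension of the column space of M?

Row reduce to echelon form.
R2 ← R2 + (2/5)·R1: [0, -3, 18/5, 21/5, 9/5, 6/5]
R3 ← R3 + (2/5)·R1: [0, 2, -12/5, -14/5, -6/5, -4/5]
R4 ← R4 + (3/5)·R1: [0, 2, -18/5, -11/5, 6/5, -1/5]
R5 ← R5 − R1: [0, 3, -4, -4, -1, -1]
R3 ← R3 + (2/3)·R2: [0, 0, 0, 0, 0, 0]
R4 ← R4 + (2/3)·R2: [0, 0, -6/5, 3/5, 12/5, 3/5]
R5 ← R5 + R2: [0, 0, -2/5, 1/5, 4/5, 1/5]
Swap R3 ↔ R4
R5 ← R5 − (1/3)·R3: [0, 0, 0, 0, 0, 0]
Echelon form has 3 nonzero rows, so rank(M) = 3.
The column space has dimension equal to the rank: 3.

3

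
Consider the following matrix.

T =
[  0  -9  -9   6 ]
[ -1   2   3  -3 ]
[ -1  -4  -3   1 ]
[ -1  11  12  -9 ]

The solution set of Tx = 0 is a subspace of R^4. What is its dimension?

2

Row reduce to echelon form.
Swap R1 ↔ R2
R3 ← R3 − R1: [0, -6, -6, 4]
R4 ← R4 − R1: [0, 9, 9, -6]
R3 ← R3 − (2/3)·R2: [0, 0, 0, 0]
R4 ← R4 + R2: [0, 0, 0, 0]
2 nonzero rows, so rank(T) = 2.
T has 4 columns; by rank–nullity, nullity = 4 − 2 = 2.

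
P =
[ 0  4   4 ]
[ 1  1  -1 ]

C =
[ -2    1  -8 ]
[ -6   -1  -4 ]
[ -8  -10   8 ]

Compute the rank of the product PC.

2

First compute PC:
[[-56, -44,  16],
 [  0,  10, -20]]
Now row reduce the product.
2 nonzero rows, so rank(PC) = 2.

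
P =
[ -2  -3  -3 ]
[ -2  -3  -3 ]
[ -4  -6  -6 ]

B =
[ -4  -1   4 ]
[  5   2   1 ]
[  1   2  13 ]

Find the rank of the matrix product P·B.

1

First compute PB:
[[-10, -10, -50],
 [-10, -10, -50],
 [-20, -20, -100]]
Now row reduce the product.
R2 ← R2 − R1: [0, 0, 0]
R3 ← R3 − (2)·R1: [0, 0, 0]
1 nonzero row, so rank(PB) = 1.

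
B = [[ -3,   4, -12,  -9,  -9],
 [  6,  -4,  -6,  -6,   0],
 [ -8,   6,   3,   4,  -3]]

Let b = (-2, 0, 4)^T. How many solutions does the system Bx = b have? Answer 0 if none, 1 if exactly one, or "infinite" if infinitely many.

0

Row reduce the augmented matrix [B | b].
R2 ← R2 + (2)·R1: [0, 4, -30, -24, -18, -4]
R3 ← R3 − (8/3)·R1: [0, -14/3, 35, 28, 21, 28/3]
R3 ← R3 + (7/6)·R2: [0, 0, 0, 0, 0, 14/3]
The echelon form has 3 nonzero rows; the last pivot sits in the augmented column, so rank(B) = 2 but rank([B|b]) = 3.
Since the ranks differ, the system is inconsistent.
It has no solutions.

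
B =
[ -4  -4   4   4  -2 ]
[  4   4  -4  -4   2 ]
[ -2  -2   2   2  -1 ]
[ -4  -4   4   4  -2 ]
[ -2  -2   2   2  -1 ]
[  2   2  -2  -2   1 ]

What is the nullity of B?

Row reduce to echelon form.
R2 ← R2 + R1: [0, 0, 0, 0, 0]
R3 ← R3 − (1/2)·R1: [0, 0, 0, 0, 0]
R4 ← R4 − R1: [0, 0, 0, 0, 0]
R5 ← R5 − (1/2)·R1: [0, 0, 0, 0, 0]
R6 ← R6 + (1/2)·R1: [0, 0, 0, 0, 0]
1 nonzero row, so rank(B) = 1.
B has 5 columns; by rank–nullity, nullity = 5 − 1 = 4.

4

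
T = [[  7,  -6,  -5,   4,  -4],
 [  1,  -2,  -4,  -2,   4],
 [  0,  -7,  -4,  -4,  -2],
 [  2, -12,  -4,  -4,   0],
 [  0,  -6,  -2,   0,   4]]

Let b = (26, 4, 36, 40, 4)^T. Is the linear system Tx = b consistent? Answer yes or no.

Row reduce the augmented matrix [T | b].
R2 ← R2 − (1/7)·R1: [0, -8/7, -23/7, -18/7, 32/7, 2/7]
R4 ← R4 − (2/7)·R1: [0, -72/7, -18/7, -36/7, 8/7, 228/7]
R3 ← R3 − (49/8)·R2: [0, 0, 129/8, 47/4, -30, 137/4]
R4 ← R4 − (9)·R2: [0, 0, 27, 18, -40, 30]
R5 ← R5 − (21/4)·R2: [0, 0, 61/4, 27/2, -20, 5/2]
R4 ← R4 − (72/43)·R3: [0, 0, 0, -72/43, 440/43, -1176/43]
R5 ← R5 − (122/129)·R3: [0, 0, 0, 308/129, 360/43, -3856/129]
R5 ← R5 + (77/54)·R4: [0, 0, 0, 0, 620/27, -620/9]
The echelon form has 5 nonzero rows, and every pivot lies in the first 5 columns, so rank(T) = rank([T|b]) = 5.
The system is consistent.

yes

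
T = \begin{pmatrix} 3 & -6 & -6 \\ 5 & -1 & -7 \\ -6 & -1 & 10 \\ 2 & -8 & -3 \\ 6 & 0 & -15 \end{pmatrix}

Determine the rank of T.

Row reduce to echelon form.
R2 ← R2 − (5/3)·R1: [0, 9, 3]
R3 ← R3 + (2)·R1: [0, -13, -2]
R4 ← R4 − (2/3)·R1: [0, -4, 1]
R5 ← R5 − (2)·R1: [0, 12, -3]
R3 ← R3 + (13/9)·R2: [0, 0, 7/3]
R4 ← R4 + (4/9)·R2: [0, 0, 7/3]
R5 ← R5 − (4/3)·R2: [0, 0, -7]
R4 ← R4 − R3: [0, 0, 0]
R5 ← R5 + (3)·R3: [0, 0, 0]
Echelon form has 3 nonzero rows, so rank(T) = 3.

3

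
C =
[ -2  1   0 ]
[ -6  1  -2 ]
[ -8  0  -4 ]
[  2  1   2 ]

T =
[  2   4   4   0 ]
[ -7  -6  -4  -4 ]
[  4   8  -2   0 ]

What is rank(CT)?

2

First compute CT:
[[-11, -14, -12,  -4],
 [-27, -46, -24,  -4],
 [-32, -64, -24,   0],
 [  5,  18,   0,  -4]]
Now row reduce the product.
R2 ← R2 − (27/11)·R1: [0, -128/11, 60/11, 64/11]
R3 ← R3 − (32/11)·R1: [0, -256/11, 120/11, 128/11]
R4 ← R4 + (5/11)·R1: [0, 128/11, -60/11, -64/11]
R3 ← R3 − (2)·R2: [0, 0, 0, 0]
R4 ← R4 + R2: [0, 0, 0, 0]
2 nonzero rows, so rank(CT) = 2.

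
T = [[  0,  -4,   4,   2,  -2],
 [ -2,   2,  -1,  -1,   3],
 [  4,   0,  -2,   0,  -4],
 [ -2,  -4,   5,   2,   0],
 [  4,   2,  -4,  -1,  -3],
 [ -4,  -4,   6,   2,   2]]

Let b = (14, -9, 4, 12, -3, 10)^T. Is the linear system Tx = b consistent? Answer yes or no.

yes

Row reduce the augmented matrix [T | b].
Swap R1 ↔ R2
R3 ← R3 + (2)·R1: [0, 4, -4, -2, 2, -14]
R4 ← R4 − R1: [0, -6, 6, 3, -3, 21]
R5 ← R5 + (2)·R1: [0, 6, -6, -3, 3, -21]
R6 ← R6 − (2)·R1: [0, -8, 8, 4, -4, 28]
R3 ← R3 + R2: [0, 0, 0, 0, 0, 0]
R4 ← R4 − (3/2)·R2: [0, 0, 0, 0, 0, 0]
R5 ← R5 + (3/2)·R2: [0, 0, 0, 0, 0, 0]
R6 ← R6 − (2)·R2: [0, 0, 0, 0, 0, 0]
The echelon form has 2 nonzero rows, and every pivot lies in the first 5 columns, so rank(T) = rank([T|b]) = 2.
The system is consistent.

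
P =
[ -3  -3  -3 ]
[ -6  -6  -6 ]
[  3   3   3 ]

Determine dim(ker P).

Row reduce to echelon form.
R2 ← R2 − (2)·R1: [0, 0, 0]
R3 ← R3 + R1: [0, 0, 0]
1 nonzero row, so rank(P) = 1.
P has 3 columns; by rank–nullity, nullity = 3 − 1 = 2.

2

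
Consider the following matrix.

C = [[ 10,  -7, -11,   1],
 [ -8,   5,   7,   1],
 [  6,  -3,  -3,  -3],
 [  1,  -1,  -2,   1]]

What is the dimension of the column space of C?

Row reduce to echelon form.
R2 ← R2 + (4/5)·R1: [0, -3/5, -9/5, 9/5]
R3 ← R3 − (3/5)·R1: [0, 6/5, 18/5, -18/5]
R4 ← R4 − (1/10)·R1: [0, -3/10, -9/10, 9/10]
R3 ← R3 + (2)·R2: [0, 0, 0, 0]
R4 ← R4 − (1/2)·R2: [0, 0, 0, 0]
Echelon form has 2 nonzero rows, so rank(C) = 2.
The column space has dimension equal to the rank: 2.

2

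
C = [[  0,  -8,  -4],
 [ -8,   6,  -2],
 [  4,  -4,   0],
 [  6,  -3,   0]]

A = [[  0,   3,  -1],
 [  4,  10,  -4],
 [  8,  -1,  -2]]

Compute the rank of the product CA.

3

First compute CA:
[[-64, -76,  40],
 [  8,  38, -12],
 [-16, -28,  12],
 [-12, -12,   6]]
Now row reduce the product.
R2 ← R2 + (1/8)·R1: [0, 57/2, -7]
R3 ← R3 − (1/4)·R1: [0, -9, 2]
R4 ← R4 − (3/16)·R1: [0, 9/4, -3/2]
R3 ← R3 + (6/19)·R2: [0, 0, -4/19]
R4 ← R4 − (3/38)·R2: [0, 0, -18/19]
R4 ← R4 − (9/2)·R3: [0, 0, 0]
3 nonzero rows, so rank(CA) = 3.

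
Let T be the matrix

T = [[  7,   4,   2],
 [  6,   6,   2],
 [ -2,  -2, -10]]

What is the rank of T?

Row reduce to echelon form.
R2 ← R2 − (6/7)·R1: [0, 18/7, 2/7]
R3 ← R3 + (2/7)·R1: [0, -6/7, -66/7]
R3 ← R3 + (1/3)·R2: [0, 0, -28/3]
Echelon form has 3 nonzero rows, so rank(T) = 3.

3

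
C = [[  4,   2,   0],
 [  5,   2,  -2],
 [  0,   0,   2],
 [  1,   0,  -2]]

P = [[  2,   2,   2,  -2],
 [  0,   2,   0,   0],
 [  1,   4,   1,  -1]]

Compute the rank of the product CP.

2

First compute CP:
[[  8,  12,   8,  -8],
 [  8,   6,   8,  -8],
 [  2,   8,   2,  -2],
 [  0,  -6,   0,   0]]
Now row reduce the product.
R2 ← R2 − R1: [0, -6, 0, 0]
R3 ← R3 − (1/4)·R1: [0, 5, 0, 0]
R3 ← R3 + (5/6)·R2: [0, 0, 0, 0]
R4 ← R4 − R2: [0, 0, 0, 0]
2 nonzero rows, so rank(CP) = 2.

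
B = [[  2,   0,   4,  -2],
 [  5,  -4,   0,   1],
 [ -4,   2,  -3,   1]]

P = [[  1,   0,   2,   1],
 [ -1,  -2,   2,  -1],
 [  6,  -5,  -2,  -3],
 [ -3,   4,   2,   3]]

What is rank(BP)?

First compute BP:
[[ 32, -28,  -8, -16],
 [  6,  12,   4,  12],
 [-27,  15,   4,   6]]
Now row reduce the product.
R2 ← R2 − (3/16)·R1: [0, 69/4, 11/2, 15]
R3 ← R3 + (27/32)·R1: [0, -69/8, -11/4, -15/2]
R3 ← R3 + (1/2)·R2: [0, 0, 0, 0]
2 nonzero rows, so rank(BP) = 2.

2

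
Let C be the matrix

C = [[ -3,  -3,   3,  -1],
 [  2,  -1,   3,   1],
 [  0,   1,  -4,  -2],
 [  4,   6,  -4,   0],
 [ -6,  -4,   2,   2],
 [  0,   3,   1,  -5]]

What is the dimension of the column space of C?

4

Row reduce to echelon form.
R2 ← R2 + (2/3)·R1: [0, -3, 5, 1/3]
R4 ← R4 + (4/3)·R1: [0, 2, 0, -4/3]
R5 ← R5 − (2)·R1: [0, 2, -4, 4]
R3 ← R3 + (1/3)·R2: [0, 0, -7/3, -17/9]
R4 ← R4 + (2/3)·R2: [0, 0, 10/3, -10/9]
R5 ← R5 + (2/3)·R2: [0, 0, -2/3, 38/9]
R6 ← R6 + R2: [0, 0, 6, -14/3]
R4 ← R4 + (10/7)·R3: [0, 0, 0, -80/21]
R5 ← R5 − (2/7)·R3: [0, 0, 0, 100/21]
R6 ← R6 + (18/7)·R3: [0, 0, 0, -200/21]
R5 ← R5 + (5/4)·R4: [0, 0, 0, 0]
R6 ← R6 − (5/2)·R4: [0, 0, 0, 0]
Echelon form has 4 nonzero rows, so rank(C) = 4.
The column space has dimension equal to the rank: 4.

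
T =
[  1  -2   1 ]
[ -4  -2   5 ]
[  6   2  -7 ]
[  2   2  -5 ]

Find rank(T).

Row reduce to echelon form.
R2 ← R2 + (4)·R1: [0, -10, 9]
R3 ← R3 − (6)·R1: [0, 14, -13]
R4 ← R4 − (2)·R1: [0, 6, -7]
R3 ← R3 + (7/5)·R2: [0, 0, -2/5]
R4 ← R4 + (3/5)·R2: [0, 0, -8/5]
R4 ← R4 − (4)·R3: [0, 0, 0]
Echelon form has 3 nonzero rows, so rank(T) = 3.

3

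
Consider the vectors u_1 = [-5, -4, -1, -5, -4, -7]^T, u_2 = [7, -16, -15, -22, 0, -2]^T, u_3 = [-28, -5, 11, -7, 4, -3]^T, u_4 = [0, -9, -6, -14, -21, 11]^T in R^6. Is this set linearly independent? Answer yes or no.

yes

Form the matrix with these vectors as rows and row reduce.
R2 ← R2 + (7/5)·R1: [0, -108/5, -82/5, -29, -28/5, -59/5]
R3 ← R3 − (28/5)·R1: [0, 87/5, 83/5, 21, 132/5, 181/5]
R3 ← R3 + (29/36)·R2: [0, 0, 61/18, -85/36, 197/9, 961/36]
R4 ← R4 − (5/12)·R2: [0, 0, 5/6, -23/12, -56/3, 191/12]
R4 ← R4 − (15/61)·R3: [0, 0, 0, -163/122, -1467/61, 1141/122]
4 nonzero rows, so the 4 vectors span a space of dimension 4.
Since 4 = 4, the vectors are linearly independent.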